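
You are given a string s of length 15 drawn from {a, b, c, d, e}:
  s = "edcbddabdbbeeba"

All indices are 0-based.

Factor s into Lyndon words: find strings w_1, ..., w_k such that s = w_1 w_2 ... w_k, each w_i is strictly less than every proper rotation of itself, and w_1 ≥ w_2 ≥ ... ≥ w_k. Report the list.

["e", "d", "c", "bdd", "abdbbeeb", "a"]

emit factor 1: 'e' (i=0, period=1)
emit factor 2: 'd' (i=1, period=1)
emit factor 3: 'c' (i=2, period=1)
emit factor 4: 'bdd' (i=3, period=3)
emit factor 5: 'abdbbeeb' (i=6, period=8)
emit factor 6: 'a' (i=14, period=1)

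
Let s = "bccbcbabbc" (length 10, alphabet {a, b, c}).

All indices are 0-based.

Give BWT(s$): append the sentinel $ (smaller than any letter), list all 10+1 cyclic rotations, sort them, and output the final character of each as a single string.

cbcabc$bbcb

rank  rotation     last
    0  $bccbcbabbc  c
    1  abbc$bccbcb  b
    2  babbc$bccbc  c
    3  bbc$bccbcba  a
    4  bc$bccbcbab  b
    5  bcbabbc$bcc  c
    6  bccbcbabbc$  $
    7  c$bccbcbabb  b
    8  cbabbc$bccb  b
    9  cbcbabbc$bc  c
   10  ccbcbabbc$b  b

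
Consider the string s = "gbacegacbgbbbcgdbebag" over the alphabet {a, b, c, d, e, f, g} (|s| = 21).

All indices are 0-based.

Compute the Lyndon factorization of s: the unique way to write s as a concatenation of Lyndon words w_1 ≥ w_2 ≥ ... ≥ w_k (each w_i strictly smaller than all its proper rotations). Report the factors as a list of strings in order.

emit factor 1: 'g' (i=0, period=1)
emit factor 2: 'b' (i=1, period=1)
emit factor 3: 'aceg' (i=2, period=4)
emit factor 4: 'acbgbbbcgdbebag' (i=6, period=15)

["g", "b", "aceg", "acbgbbbcgdbebag"]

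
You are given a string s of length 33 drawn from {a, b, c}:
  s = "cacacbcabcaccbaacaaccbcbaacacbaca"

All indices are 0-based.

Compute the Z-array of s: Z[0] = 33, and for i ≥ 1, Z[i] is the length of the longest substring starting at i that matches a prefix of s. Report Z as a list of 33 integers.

[33, 0, 3, 0, 1, 0, 2, 0, 0, 3, 0, 1, 1, 0, 0, 0, 2, 0, 0, 1, 1, 0, 1, 0, 0, 0, 3, 0, 1, 0, 0, 2, 0]

Z[0]=33
i=1: fresh scan; Z[1]=0
i=2: fresh scan; Z[2]=3 extend→box=[2,5)
i=3: min(r-i=2, Z[1]=0)=0; Z[3]=0
i=4: min(r-i=1, Z[2]=3)=1; Z[4]=1
i=5: fresh scan; Z[5]=0
i=6: fresh scan; Z[6]=2 extend→box=[6,8)
i=7: min(r-i=1, Z[1]=0)=0; Z[7]=0
i=8: fresh scan; Z[8]=0
i=9: fresh scan; Z[9]=3 extend→box=[9,12)
i=10: min(r-i=2, Z[1]=0)=0; Z[10]=0
i=11: min(r-i=1, Z[2]=3)=1; Z[11]=1
i=12: fresh scan; Z[12]=1 extend→box=[12,13)
i=13: fresh scan; Z[13]=0
i=14: fresh scan; Z[14]=0
i=15: fresh scan; Z[15]=0
i=16: fresh scan; Z[16]=2 extend→box=[16,18)
i=17: min(r-i=1, Z[1]=0)=0; Z[17]=0
i=18: fresh scan; Z[18]=0
i=19: fresh scan; Z[19]=1 extend→box=[19,20)
i=20: fresh scan; Z[20]=1 extend→box=[20,21)
i=21: fresh scan; Z[21]=0
i=22: fresh scan; Z[22]=1 extend→box=[22,23)
i=23: fresh scan; Z[23]=0
i=24: fresh scan; Z[24]=0
i=25: fresh scan; Z[25]=0
i=26: fresh scan; Z[26]=3 extend→box=[26,29)
i=27: min(r-i=2, Z[1]=0)=0; Z[27]=0
i=28: min(r-i=1, Z[2]=3)=1; Z[28]=1
i=29: fresh scan; Z[29]=0
i=30: fresh scan; Z[30]=0
i=31: fresh scan; Z[31]=2 extend→box=[31,33)
i=32: min(r-i=1, Z[1]=0)=0; Z[32]=0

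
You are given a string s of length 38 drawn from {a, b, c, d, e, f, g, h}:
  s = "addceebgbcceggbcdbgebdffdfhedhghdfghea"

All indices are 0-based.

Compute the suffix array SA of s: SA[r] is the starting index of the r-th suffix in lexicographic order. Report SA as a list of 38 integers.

rank | idx | suffix
   0 |  37 | a
   1 |   0 | addceebgbcceggbcdbgebdffdfhedhghdfghea
   2 |   8 | bcceggbcdbgebdffdfhedhghdfghea
   3 |  14 | bcdbgebdffdfhedhghdfghea
   4 |  20 | bdffdfhedhghdfghea
   5 |   6 | bgbcceggbcdbgebdffdfhedhghdfghea
   6 |  17 | bgebdffdfhedhghdfghea
   7 |   9 | cceggbcdbgebdffdfhedhghdfghea
   8 |  15 | cdbgebdffdfhedhghdfghea
   9 |   3 | ceebgbcceggbcdbgebdffdfhedhghdfghea
  10 |  10 | ceggbcdbgebdffdfhedhghdfghea
  11 |  16 | dbgebdffdfhedhghdfghea
  12 |   2 | dceebgbcceggbcdbgebdffdfhedhghdfghea
  13 |   1 | ddceebgbcceggbcdbgebdffdfhedhghdfghea
  14 |  21 | dffdfhedhghdfghea
  15 |  32 | dfghea
  16 |  24 | dfhedhghdfghea
  17 |  28 | dhghdfghea
  18 |  36 | ea
  19 |  19 | ebdffdfhedhghdfghea
  20 |   5 | ebgbcceggbcdbgebdffdfhedhghdfghea
  21 |  27 | edhghdfghea
  22 |   4 | eebgbcceggbcdbgebdffdfhedhghdfghea
  23 |  11 | eggbcdbgebdffdfhedhghdfghea
  24 |  23 | fdfhedhghdfghea
  25 |  22 | ffdfhedhghdfghea
  26 |  33 | fghea
  27 |  25 | fhedhghdfghea
  28 |   7 | gbcceggbcdbgebdffdfhedhghdfghea
  29 |  13 | gbcdbgebdffdfhedhghdfghea
  30 |  18 | gebdffdfhedhghdfghea
  31 |  12 | ggbcdbgebdffdfhedhghdfghea
  32 |  30 | ghdfghea
  33 |  34 | ghea
  34 |  31 | hdfghea
  35 |  35 | hea
  36 |  26 | hedhghdfghea
  37 |  29 | hghdfghea

[37, 0, 8, 14, 20, 6, 17, 9, 15, 3, 10, 16, 2, 1, 21, 32, 24, 28, 36, 19, 5, 27, 4, 11, 23, 22, 33, 25, 7, 13, 18, 12, 30, 34, 31, 35, 26, 29]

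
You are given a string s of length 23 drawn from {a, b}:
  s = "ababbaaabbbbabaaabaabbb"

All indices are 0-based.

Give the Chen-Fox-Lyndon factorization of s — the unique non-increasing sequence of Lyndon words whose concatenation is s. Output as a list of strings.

["ababb", "aaabbbbab", "aaabaabbb"]

emit factor 1: 'ababb' (i=0, period=5)
emit factor 2: 'aaabbbbab' (i=5, period=9)
emit factor 3: 'aaabaabbb' (i=14, period=9)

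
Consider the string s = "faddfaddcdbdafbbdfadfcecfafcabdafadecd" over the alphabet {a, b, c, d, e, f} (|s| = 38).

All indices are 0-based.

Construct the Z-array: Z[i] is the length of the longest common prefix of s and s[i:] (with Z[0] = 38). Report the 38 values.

[38, 0, 0, 0, 4, 0, 0, 0, 0, 0, 0, 0, 0, 1, 0, 0, 0, 3, 0, 0, 1, 0, 0, 0, 2, 0, 1, 0, 0, 0, 0, 0, 3, 0, 0, 0, 0, 0]

Z[0]=38
i=1: fresh scan; Z[1]=0
i=2: fresh scan; Z[2]=0
i=3: fresh scan; Z[3]=0
i=4: fresh scan; Z[4]=4 scan→box=[4,8)
i=5: min(r-i=3, Z[1]=0)=0; Z[5]=0
i=6: min(r-i=2, Z[2]=0)=0; Z[6]=0
i=7: min(r-i=1, Z[3]=0)=0; Z[7]=0
i=8: fresh scan; Z[8]=0
i=9: fresh scan; Z[9]=0
i=10: fresh scan; Z[10]=0
i=11: fresh scan; Z[11]=0
i=12: fresh scan; Z[12]=0
i=13: fresh scan; Z[13]=1 scan→box=[13,14)
i=14: fresh scan; Z[14]=0
i=15: fresh scan; Z[15]=0
i=16: fresh scan; Z[16]=0
i=17: fresh scan; Z[17]=3 scan→box=[17,20)
i=18: min(r-i=2, Z[1]=0)=0; Z[18]=0
i=19: min(r-i=1, Z[2]=0)=0; Z[19]=0
i=20: fresh scan; Z[20]=1 scan→box=[20,21)
i=21: fresh scan; Z[21]=0
i=22: fresh scan; Z[22]=0
i=23: fresh scan; Z[23]=0
i=24: fresh scan; Z[24]=2 scan→box=[24,26)
i=25: min(r-i=1, Z[1]=0)=0; Z[25]=0
i=26: fresh scan; Z[26]=1 scan→box=[26,27)
i=27: fresh scan; Z[27]=0
i=28: fresh scan; Z[28]=0
i=29: fresh scan; Z[29]=0
i=30: fresh scan; Z[30]=0
i=31: fresh scan; Z[31]=0
i=32: fresh scan; Z[32]=3 scan→box=[32,35)
i=33: min(r-i=2, Z[1]=0)=0; Z[33]=0
i=34: min(r-i=1, Z[2]=0)=0; Z[34]=0
i=35: fresh scan; Z[35]=0
i=36: fresh scan; Z[36]=0
i=37: fresh scan; Z[37]=0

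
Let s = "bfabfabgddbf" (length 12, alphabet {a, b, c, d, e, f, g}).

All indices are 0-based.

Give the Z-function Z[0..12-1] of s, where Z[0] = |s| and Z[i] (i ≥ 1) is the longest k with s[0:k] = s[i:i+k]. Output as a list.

[12, 0, 0, 4, 0, 0, 1, 0, 0, 0, 2, 0]

Z[0]=12
i=1: i≥r, start 0; Z[1]=0
i=2: i≥r, start 0; Z[2]=0
i=3: i≥r, start 0; Z[3]=4 extend→box=[3,7)
i=4: min(r-i=3, Z[1]=0)=0; Z[4]=0
i=5: min(r-i=2, Z[2]=0)=0; Z[5]=0
i=6: min(r-i=1, Z[3]=4)=1; Z[6]=1
i=7: i≥r, start 0; Z[7]=0
i=8: i≥r, start 0; Z[8]=0
i=9: i≥r, start 0; Z[9]=0
i=10: i≥r, start 0; Z[10]=2 extend→box=[10,12)
i=11: min(r-i=1, Z[1]=0)=0; Z[11]=0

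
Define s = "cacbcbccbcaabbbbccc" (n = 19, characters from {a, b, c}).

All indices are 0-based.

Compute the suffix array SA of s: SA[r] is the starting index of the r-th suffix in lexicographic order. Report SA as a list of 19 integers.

[10, 11, 1, 12, 13, 14, 8, 3, 5, 15, 18, 9, 0, 7, 2, 4, 17, 6, 16]

rank | idx | suffix
   0 |  10 | aabbbbccc
   1 |  11 | abbbbccc
   2 |   1 | acbcbccbcaabbbbccc
   3 |  12 | bbbbccc
   4 |  13 | bbbccc
   5 |  14 | bbccc
   6 |   8 | bcaabbbbccc
   7 |   3 | bcbccbcaabbbbccc
   8 |   5 | bccbcaabbbbccc
   9 |  15 | bccc
  10 |  18 | c
  11 |   9 | caabbbbccc
  12 |   0 | cacbcbccbcaabbbbccc
  13 |   7 | cbcaabbbbccc
  14 |   2 | cbcbccbcaabbbbccc
  15 |   4 | cbccbcaabbbbccc
  16 |  17 | cc
  17 |   6 | ccbcaabbbbccc
  18 |  16 | ccc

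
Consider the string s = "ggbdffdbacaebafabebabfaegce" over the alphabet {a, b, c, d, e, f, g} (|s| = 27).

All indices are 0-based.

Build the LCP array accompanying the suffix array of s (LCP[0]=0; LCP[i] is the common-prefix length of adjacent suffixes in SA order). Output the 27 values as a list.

[0, 2, 1, 1, 2, 1, 0, 2, 2, 1, 1, 1, 0, 1, 0, 1, 0, 1, 3, 1, 0, 2, 1, 1, 0, 1, 1]

sorted suffixes:
  #0 SA[0]=15  'abebabfaegce'
  #1 SA[1]=19  'abfaegce'
  #2 SA[2]=8  'acaebafabebabfaegce'
  #3 SA[3]=10  'aebafabebabfaegce'
  #4 SA[4]=22  'aegce'
  #5 SA[5]=13  'afabebabfaegce'
  #6 SA[6]=18  'babfaegce'
  #7 SA[7]=7  'bacaebafabebabfaegce'
  #8 SA[8]=12  'bafabebabfaegce'
  #9 SA[9]=2  'bdffdbacaebafabebabfaegce'
  #10 SA[10]=16  'bebabfaegce'
  #11 SA[11]=20  'bfaegce'
  #12 SA[12]=9  'caebafabebabfaegce'
  #13 SA[13]=25  'ce'
  #14 SA[14]=6  'dbacaebafabebabfaegce'
  #15 SA[15]=3  'dffdbacaebafabebabfaegce'
  #16 SA[16]=26  'e'
  #17 SA[17]=17  'ebabfaegce'
  #18 SA[18]=11  'ebafabebabfaegce'
  #19 SA[19]=23  'egce'
  #20 SA[20]=14  'fabebabfaegce'
  #21 SA[21]=21  'faegce'
  #22 SA[22]=5  'fdbacaebafabebabfaegce'
  #23 SA[23]=4  'ffdbacaebafabebabfaegce'
  #24 SA[24]=1  'gbdffdbacaebafabebabfaegce'
  #25 SA[25]=24  'gce'
  #26 SA[26]=0  'ggbdffdbacaebafabebabfaegce'

SA = [15, 19, 8, 10, 22, 13, 18, 7, 12, 2, 16, 20, 9, 25, 6, 3, 26, 17, 11, 23, 14, 21, 5, 4, 1, 24, 0]
[i] adj suffixes → lcp
  [1] 15/19 → 2 ('ab')
  [2] 19/8 → 1 ('a')
  [3] 8/10 → 1 ('a')
  [4] 10/22 → 2 ('ae')
  [5] 22/13 → 1 ('a')
  [6] 13/18 → 0 ('')
  [7] 18/7 → 2 ('ba')
  [8] 7/12 → 2 ('ba')
  [9] 12/2 → 1 ('b')
  [10] 2/16 → 1 ('b')
  [11] 16/20 → 1 ('b')
  [12] 20/9 → 0 ('')
  [13] 9/25 → 1 ('c')
  [14] 25/6 → 0 ('')
  [15] 6/3 → 1 ('d')
  [16] 3/26 → 0 ('')
  [17] 26/17 → 1 ('e')
  [18] 17/11 → 3 ('eba')
  [19] 11/23 → 1 ('e')
  [20] 23/14 → 0 ('')
  [21] 14/21 → 2 ('fa')
  [22] 21/5 → 1 ('f')
  [23] 5/4 → 1 ('f')
  [24] 4/1 → 0 ('')
  [25] 1/24 → 1 ('g')
  [26] 24/0 → 1 ('g')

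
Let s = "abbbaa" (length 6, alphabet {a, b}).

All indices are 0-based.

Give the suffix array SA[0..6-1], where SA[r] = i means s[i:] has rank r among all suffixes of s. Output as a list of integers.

[5, 4, 0, 3, 2, 1]

sorted suffixes:
  #0 SA[0]=5  'a'
  #1 SA[1]=4  'aa'
  #2 SA[2]=0  'abbbaa'
  #3 SA[3]=3  'baa'
  #4 SA[4]=2  'bbaa'
  #5 SA[5]=1  'bbbaa'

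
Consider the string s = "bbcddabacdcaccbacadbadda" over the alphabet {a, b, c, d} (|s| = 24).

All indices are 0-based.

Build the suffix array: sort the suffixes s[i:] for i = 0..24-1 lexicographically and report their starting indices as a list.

[23, 5, 15, 11, 7, 17, 20, 14, 6, 19, 0, 1, 10, 16, 13, 12, 8, 2, 22, 4, 18, 9, 21, 3]

rank | idx | suffix
   0 |  23 | a
   1 |   5 | abacdcaccbacadbadda
   2 |  15 | acadbadda
   3 |  11 | accbacadbadda
   4 |   7 | acdcaccbacadbadda
   5 |  17 | adbadda
   6 |  20 | adda
   7 |  14 | bacadbadda
   8 |   6 | bacdcaccbacadbadda
   9 |  19 | badda
  10 |   0 | bbcddabacdcaccbacadbadda
  11 |   1 | bcddabacdcaccbacadbadda
  12 |  10 | caccbacadbadda
  13 |  16 | cadbadda
  14 |  13 | cbacadbadda
  15 |  12 | ccbacadbadda
  16 |   8 | cdcaccbacadbadda
  17 |   2 | cddabacdcaccbacadbadda
  18 |  22 | da
  19 |   4 | dabacdcaccbacadbadda
  20 |  18 | dbadda
  21 |   9 | dcaccbacadbadda
  22 |  21 | dda
  23 |   3 | ddabacdcaccbacadbadda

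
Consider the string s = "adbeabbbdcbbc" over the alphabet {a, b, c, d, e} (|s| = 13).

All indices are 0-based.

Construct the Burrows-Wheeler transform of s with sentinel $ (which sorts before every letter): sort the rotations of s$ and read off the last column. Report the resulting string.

ce$acbbbdbdabb

rank  rotation        last
    0  $adbeabbbdcbbc  c
    1  abbbdcbbc$adbe  e
    2  adbeabbbdcbbc$  $
    3  bbbdcbbc$adbea  a
    4  bbc$adbeabbbdc  c
    5  bbdcbbc$adbeab  b
    6  bc$adbeabbbdcb  b
    7  bdcbbc$adbeabb  b
    8  beabbbdcbbc$ad  d
    9  c$adbeabbbdcbb  b
   10  cbbc$adbeabbbd  d
   11  dbeabbbdcbbc$a  a
   12  dcbbc$adbeabbb  b
   13  eabbbdcbbc$adb  b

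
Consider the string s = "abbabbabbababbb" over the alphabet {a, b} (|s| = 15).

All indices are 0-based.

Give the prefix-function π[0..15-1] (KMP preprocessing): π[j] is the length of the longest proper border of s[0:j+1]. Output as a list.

π[0] = 0
j=1 s[j]='b': π[1]=0 (border '')
j=2 s[j]='b': π[2]=0 (border '')
j=3 s[j]='a': π[3]=1 (border 'a')
j=4 s[j]='b': π[4]=2 (border 'ab')
j=5 s[j]='b': π[5]=3 (border 'abb')
j=6 s[j]='a': π[6]=4 (border 'abba')
j=7 s[j]='b': π[7]=5 (border 'abbab')
j=8 s[j]='b': π[8]=6 (border 'abbabb')
j=9 s[j]='a': π[9]=7 (border 'abbabba')
j=10 s[j]='b': π[10]=8 (border 'abbabbab')
j=11 s[j]='a': k: 8→5→2→0; π[11]=1 (border 'a')
j=12 s[j]='b': π[12]=2 (border 'ab')
j=13 s[j]='b': π[13]=3 (border 'abb')
j=14 s[j]='b': k: 3→0; π[14]=0 (border '')

[0, 0, 0, 1, 2, 3, 4, 5, 6, 7, 8, 1, 2, 3, 0]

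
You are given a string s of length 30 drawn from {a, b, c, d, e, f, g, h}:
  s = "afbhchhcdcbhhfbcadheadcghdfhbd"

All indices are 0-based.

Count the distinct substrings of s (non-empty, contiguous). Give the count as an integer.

437

rank | idx | suffix
   0 |  20 | adcghdfhbd
   1 |  16 | adheadcghdfhbd
   2 |   0 | afbhchhcdcbhhfbcadheadcghdfhbd
   3 |  14 | bcadheadcghdfhbd
   4 |  28 | bd
   5 |   2 | bhchhcdcbhhfbcadheadcghdfhbd
   6 |  10 | bhhfbcadheadcghdfhbd
   7 |  15 | cadheadcghdfhbd
   8 |   9 | cbhhfbcadheadcghdfhbd
   9 |   7 | cdcbhhfbcadheadcghdfhbd
  10 |  22 | cghdfhbd
  11 |   4 | chhcdcbhhfbcadheadcghdfhbd
  12 |  29 | d
  13 |   8 | dcbhhfbcadheadcghdfhbd
  14 |  21 | dcghdfhbd
  15 |  25 | dfhbd
  16 |  17 | dheadcghdfhbd
  17 |  19 | eadcghdfhbd
  18 |  13 | fbcadheadcghdfhbd
  19 |   1 | fbhchhcdcbhhfbcadheadcghdfhbd
  20 |  26 | fhbd
  21 |  23 | ghdfhbd
  22 |  27 | hbd
  23 |   6 | hcdcbhhfbcadheadcghdfhbd
  24 |   3 | hchhcdcbhhfbcadheadcghdfhbd
  25 |  24 | hdfhbd
  26 |  18 | headcghdfhbd
  27 |  12 | hfbcadheadcghdfhbd
  28 |   5 | hhcdcbhhfbcadheadcghdfhbd
  29 |  11 | hhfbcadheadcghdfhbd

SA = [20, 16, 0, 14, 28, 2, 10, 15, 9, 7, 22, 4, 29, 8, 21, 25, 17, 19, 13, 1, 26, 23, 27, 6, 3, 24, 18, 12, 5, 11]
i: (SA[i-1],SA[i]) lcp shared
  1: (20,16) 2 'ad'
  2: (16,0) 1 'a'
  3: (0,14) 0 ''
  4: (14,28) 1 'b'
  5: (28,2) 1 'b'
  6: (2,10) 2 'bh'
  7: (10,15) 0 ''
  8: (15,9) 1 'c'
  9: (9,7) 1 'c'
  10: (7,22) 1 'c'
  11: (22,4) 1 'c'
  12: (4,29) 0 ''
  13: (29,8) 1 'd'
  14: (8,21) 2 'dc'
  15: (21,25) 1 'd'
  16: (25,17) 1 'd'
  17: (17,19) 0 ''
  18: (19,13) 0 ''
  19: (13,1) 2 'fb'
  20: (1,26) 1 'f'
  21: (26,23) 0 ''
  22: (23,27) 0 ''
  23: (27,6) 1 'h'
  24: (6,3) 2 'hc'
  25: (3,24) 1 'h'
  26: (24,18) 1 'h'
  27: (18,12) 1 'h'
  28: (12,5) 1 'h'
  29: (5,11) 2 'hh'

n(n+1)/2 = 30·31/2 = 465
Σ LCP = 0 + 2 + 1 + 0 + 1 + 1 + 2 + 0 + 1 + 1 + 1 + 1 + 0 + 1 + 2 + 1 + 1 + 0 + 0 + 2 + 1 + 0 + 0 + 1 + 2 + 1 + 1 + 1 + 1 + 2 = 28
distinct = 465 − 28 = 437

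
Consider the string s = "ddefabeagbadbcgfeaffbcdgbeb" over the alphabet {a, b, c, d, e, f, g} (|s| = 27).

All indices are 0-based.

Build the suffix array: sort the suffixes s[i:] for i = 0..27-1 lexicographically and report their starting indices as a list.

rank→(start, suffix):
  0 → (4, 'abeagbadbcgfeaffbcdgbeb')
  1 → (10, 'adbcgfeaffbcdgbeb')
  2 → (17, 'affbcdgbeb')
  3 → (7, 'agbadbcgfeaffbcdgbeb')
  4 → (26, 'b')
  5 → (9, 'badbcgfeaffbcdgbeb')
  6 → (20, 'bcdgbeb')
  7 → (12, 'bcgfeaffbcdgbeb')
  8 → (5, 'beagbadbcgfeaffbcdgbeb')
  9 → (24, 'beb')
  10 → (21, 'cdgbeb')
  11 → (13, 'cgfeaffbcdgbeb')
  12 → (11, 'dbcgfeaffbcdgbeb')
  13 → (0, 'ddefabeagbadbcgfeaffbcdgbeb')
  14 → (1, 'defabeagbadbcgfeaffbcdgbeb')
  15 → (22, 'dgbeb')
  16 → (16, 'eaffbcdgbeb')
  17 → (6, 'eagbadbcgfeaffbcdgbeb')
  18 → (25, 'eb')
  19 → (2, 'efabeagbadbcgfeaffbcdgbeb')
  20 → (3, 'fabeagbadbcgfeaffbcdgbeb')
  21 → (19, 'fbcdgbeb')
  22 → (15, 'feaffbcdgbeb')
  23 → (18, 'ffbcdgbeb')
  24 → (8, 'gbadbcgfeaffbcdgbeb')
  25 → (23, 'gbeb')
  26 → (14, 'gfeaffbcdgbeb')

[4, 10, 17, 7, 26, 9, 20, 12, 5, 24, 21, 13, 11, 0, 1, 22, 16, 6, 25, 2, 3, 19, 15, 18, 8, 23, 14]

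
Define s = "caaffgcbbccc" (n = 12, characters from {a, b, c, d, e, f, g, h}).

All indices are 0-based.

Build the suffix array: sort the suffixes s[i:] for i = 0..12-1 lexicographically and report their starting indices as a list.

[1, 2, 7, 8, 11, 0, 6, 10, 9, 3, 4, 5]

rank | idx | suffix
   0 |   1 | aaffgcbbccc
   1 |   2 | affgcbbccc
   2 |   7 | bbccc
   3 |   8 | bccc
   4 |  11 | c
   5 |   0 | caaffgcbbccc
   6 |   6 | cbbccc
   7 |  10 | cc
   8 |   9 | ccc
   9 |   3 | ffgcbbccc
  10 |   4 | fgcbbccc
  11 |   5 | gcbbccc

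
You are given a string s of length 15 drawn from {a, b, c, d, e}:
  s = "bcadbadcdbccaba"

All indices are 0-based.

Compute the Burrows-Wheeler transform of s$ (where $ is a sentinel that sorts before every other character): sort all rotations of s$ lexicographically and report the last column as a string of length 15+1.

abccbad$dcbbdaca

rank  rotation          last
    0  $bcadbadcdbccaba  a
    1  a$bcadbadcdbccab  b
    2  aba$bcadbadcdbcc  c
    3  adbadcdbccaba$bc  c
    4  adcdbccaba$bcadb  b
    5  ba$bcadbadcdbcca  a
    6  badcdbccaba$bcad  d
    7  bcadbadcdbccaba$  $
    8  bccaba$bcadbadcd  d
    9  caba$bcadbadcdbc  c
   10  cadbadcdbccaba$b  b
   11  ccaba$bcadbadcdb  b
   12  cdbccaba$bcadbad  d
   13  dbadcdbccaba$bca  a
   14  dbccaba$bcadbadc  c
   15  dcdbccaba$bcadba  a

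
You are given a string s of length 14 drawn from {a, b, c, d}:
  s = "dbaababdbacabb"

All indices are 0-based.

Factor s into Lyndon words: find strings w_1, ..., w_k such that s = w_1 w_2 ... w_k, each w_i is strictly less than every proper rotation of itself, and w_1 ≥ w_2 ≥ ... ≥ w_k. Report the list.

emit factor 1: 'd' (i=0, period=1)
emit factor 2: 'b' (i=1, period=1)
emit factor 3: 'aababdbacabb' (i=2, period=12)

["d", "b", "aababdbacabb"]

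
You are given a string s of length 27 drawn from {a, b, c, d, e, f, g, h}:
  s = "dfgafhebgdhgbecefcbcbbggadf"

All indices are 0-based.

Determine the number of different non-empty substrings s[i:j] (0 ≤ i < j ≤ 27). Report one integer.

355

rank→(start, suffix):
  0 → (24, 'adf')
  1 → (3, 'afhebgdhgbecefcbcbbggadf')
  2 → (20, 'bbggadf')
  3 → (18, 'bcbbggadf')
  4 → (12, 'becefcbcbbggadf')
  5 → (7, 'bgdhgbecefcbcbbggadf')
  6 → (21, 'bggadf')
  7 → (19, 'cbbggadf')
  8 → (17, 'cbcbbggadf')
  9 → (14, 'cefcbcbbggadf')
  10 → (25, 'df')
  11 → (0, 'dfgafhebgdhgbecefcbcbbggadf')
  12 → (9, 'dhgbecefcbcbbggadf')
  13 → (6, 'ebgdhgbecefcbcbbggadf')
  14 → (13, 'ecefcbcbbggadf')
  15 → (15, 'efcbcbbggadf')
  16 → (26, 'f')
  17 → (16, 'fcbcbbggadf')
  18 → (1, 'fgafhebgdhgbecefcbcbbggadf')
  19 → (4, 'fhebgdhgbecefcbcbbggadf')
  20 → (23, 'gadf')
  21 → (2, 'gafhebgdhgbecefcbcbbggadf')
  22 → (11, 'gbecefcbcbbggadf')
  23 → (8, 'gdhgbecefcbcbbggadf')
  24 → (22, 'ggadf')
  25 → (5, 'hebgdhgbecefcbcbbggadf')
  26 → (10, 'hgbecefcbcbbggadf')

SA = [24, 3, 20, 18, 12, 7, 21, 19, 17, 14, 25, 0, 9, 6, 13, 15, 26, 16, 1, 4, 23, 2, 11, 8, 22, 5, 10]
rank  pair      lcp
   1  s[24:],s[3:]  1  'a'
   2  s[3:],s[20:]  0  ''
   3  s[20:],s[18:]  1  'b'
   4  s[18:],s[12:]  1  'b'
   5  s[12:],s[7:]  1  'b'
   6  s[7:],s[21:]  2  'bg'
   7  s[21:],s[19:]  0  ''
   8  s[19:],s[17:]  2  'cb'
   9  s[17:],s[14:]  1  'c'
  10  s[14:],s[25:]  0  ''
  11  s[25:],s[0:]  2  'df'
  12  s[0:],s[9:]  1  'd'
  13  s[9:],s[6:]  0  ''
  14  s[6:],s[13:]  1  'e'
  15  s[13:],s[15:]  1  'e'
  16  s[15:],s[26:]  0  ''
  17  s[26:],s[16:]  1  'f'
  18  s[16:],s[1:]  1  'f'
  19  s[1:],s[4:]  1  'f'
  20  s[4:],s[23:]  0  ''
  21  s[23:],s[2:]  2  'ga'
  22  s[2:],s[11:]  1  'g'
  23  s[11:],s[8:]  1  'g'
  24  s[8:],s[22:]  1  'g'
  25  s[22:],s[5:]  0  ''
  26  s[5:],s[10:]  1  'h'

n(n+1)/2 = 27·28/2 = 378
Σ LCP = 0 + 1 + 0 + 1 + 1 + 1 + 2 + 0 + 2 + 1 + 0 + 2 + 1 + 0 + 1 + 1 + 0 + 1 + 1 + 1 + 0 + 2 + 1 + 1 + 1 + 0 + 1 = 23
distinct = 378 − 23 = 355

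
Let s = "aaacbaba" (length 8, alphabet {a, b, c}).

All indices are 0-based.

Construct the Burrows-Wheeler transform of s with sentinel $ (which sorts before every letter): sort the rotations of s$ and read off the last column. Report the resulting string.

rank  rotation   last
    0  $aaacbaba  a
    1  a$aaacbab  b
    2  aaacbaba$  $
    3  aacbaba$a  a
    4  aba$aaacb  b
    5  acbaba$aa  a
    6  ba$aaacba  a
    7  baba$aaac  c
    8  cbaba$aaa  a

ab$abaaca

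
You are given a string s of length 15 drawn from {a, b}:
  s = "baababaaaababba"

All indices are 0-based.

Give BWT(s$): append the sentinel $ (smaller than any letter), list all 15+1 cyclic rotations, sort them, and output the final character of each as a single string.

abbababaabba$aaa

rank  rotation          last
    0  $baababaaaababba  a
    1  a$baababaaaababb  b
    2  aaaababba$baabab  b
    3  aaababba$baababa  a
    4  aababaaaababba$b  b
    5  aababba$baababaa  a
    6  abaaaababba$baab  b
    7  ababaaaababba$ba  a
    8  ababba$baababaaa  a
    9  abba$baababaaaab  b
   10  ba$baababaaaabab  b
   11  baaaababba$baaba  a
   12  baababaaaababba$  $
   13  babaaaababba$baa  a
   14  babba$baababaaaa  a
   15  bba$baababaaaaba  a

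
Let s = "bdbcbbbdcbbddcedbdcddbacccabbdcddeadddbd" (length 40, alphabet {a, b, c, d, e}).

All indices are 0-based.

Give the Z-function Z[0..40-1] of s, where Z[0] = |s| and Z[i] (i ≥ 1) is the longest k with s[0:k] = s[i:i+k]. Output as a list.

[40, 0, 1, 0, 1, 1, 2, 0, 0, 1, 2, 0, 0, 0, 0, 0, 2, 0, 0, 0, 0, 1, 0, 0, 0, 0, 0, 1, 2, 0, 0, 0, 0, 0, 0, 0, 0, 0, 2, 0]

Z[0]=40
i=1: outside box; Z[1]=0
i=2: outside box; Z[2]=1 extend→box=[2,3)
i=3: outside box; Z[3]=0
i=4: outside box; Z[4]=1 extend→box=[4,5)
i=5: outside box; Z[5]=1 extend→box=[5,6)
i=6: outside box; Z[6]=2 extend→box=[6,8)
i=7: min(r-i=1, Z[1]=0)=0; Z[7]=0
i=8: outside box; Z[8]=0
i=9: outside box; Z[9]=1 extend→box=[9,10)
i=10: outside box; Z[10]=2 extend→box=[10,12)
i=11: min(r-i=1, Z[1]=0)=0; Z[11]=0
i=12: outside box; Z[12]=0
i=13: outside box; Z[13]=0
i=14: outside box; Z[14]=0
i=15: outside box; Z[15]=0
i=16: outside box; Z[16]=2 extend→box=[16,18)
i=17: min(r-i=1, Z[1]=0)=0; Z[17]=0
i=18: outside box; Z[18]=0
i=19: outside box; Z[19]=0
i=20: outside box; Z[20]=0
i=21: outside box; Z[21]=1 extend→box=[21,22)
i=22: outside box; Z[22]=0
i=23: outside box; Z[23]=0
i=24: outside box; Z[24]=0
i=25: outside box; Z[25]=0
i=26: outside box; Z[26]=0
i=27: outside box; Z[27]=1 extend→box=[27,28)
i=28: outside box; Z[28]=2 extend→box=[28,30)
i=29: min(r-i=1, Z[1]=0)=0; Z[29]=0
i=30: outside box; Z[30]=0
i=31: outside box; Z[31]=0
i=32: outside box; Z[32]=0
i=33: outside box; Z[33]=0
i=34: outside box; Z[34]=0
i=35: outside box; Z[35]=0
i=36: outside box; Z[36]=0
i=37: outside box; Z[37]=0
i=38: outside box; Z[38]=2 extend→box=[38,40)
i=39: min(r-i=1, Z[1]=0)=0; Z[39]=0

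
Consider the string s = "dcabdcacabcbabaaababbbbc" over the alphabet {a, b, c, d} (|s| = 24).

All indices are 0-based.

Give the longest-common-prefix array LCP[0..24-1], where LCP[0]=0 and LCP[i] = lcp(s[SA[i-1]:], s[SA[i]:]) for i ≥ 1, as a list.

sorted suffixes:
  #0 SA[0]=14  'aaababbbbc'
  #1 SA[1]=15  'aababbbbc'
  #2 SA[2]=12  'abaaababbbbc'
  #3 SA[3]=16  'ababbbbc'
  #4 SA[4]=18  'abbbbc'
  #5 SA[5]=8  'abcbabaaababbbbc'
  #6 SA[6]=2  'abdcacabcbabaaababbbbc'
  #7 SA[7]=6  'acabcbabaaababbbbc'
  #8 SA[8]=13  'baaababbbbc'
  #9 SA[9]=11  'babaaababbbbc'
  #10 SA[10]=17  'babbbbc'
  #11 SA[11]=19  'bbbbc'
  #12 SA[12]=20  'bbbc'
  #13 SA[13]=21  'bbc'
  #14 SA[14]=22  'bc'
  #15 SA[15]=9  'bcbabaaababbbbc'
  #16 SA[16]=3  'bdcacabcbabaaababbbbc'
  #17 SA[17]=23  'c'
  #18 SA[18]=7  'cabcbabaaababbbbc'
  #19 SA[19]=1  'cabdcacabcbabaaababbbbc'
  #20 SA[20]=5  'cacabcbabaaababbbbc'
  #21 SA[21]=10  'cbabaaababbbbc'
  #22 SA[22]=0  'dcabdcacabcbabaaababbbbc'
  #23 SA[23]=4  'dcacabcbabaaababbbbc'

SA = [14, 15, 12, 16, 18, 8, 2, 6, 13, 11, 17, 19, 20, 21, 22, 9, 3, 23, 7, 1, 5, 10, 0, 4]
rank  pair      lcp
   1  s[14:],s[15:]  2  'aa'
   2  s[15:],s[12:]  1  'a'
   3  s[12:],s[16:]  3  'aba'
   4  s[16:],s[18:]  2  'ab'
   5  s[18:],s[8:]  2  'ab'
   6  s[8:],s[2:]  2  'ab'
   7  s[2:],s[6:]  1  'a'
   8  s[6:],s[13:]  0  ''
   9  s[13:],s[11:]  2  'ba'
  10  s[11:],s[17:]  3  'bab'
  11  s[17:],s[19:]  1  'b'
  12  s[19:],s[20:]  3  'bbb'
  13  s[20:],s[21:]  2  'bb'
  14  s[21:],s[22:]  1  'b'
  15  s[22:],s[9:]  2  'bc'
  16  s[9:],s[3:]  1  'b'
  17  s[3:],s[23:]  0  ''
  18  s[23:],s[7:]  1  'c'
  19  s[7:],s[1:]  3  'cab'
  20  s[1:],s[5:]  2  'ca'
  21  s[5:],s[10:]  1  'c'
  22  s[10:],s[0:]  0  ''
  23  s[0:],s[4:]  3  'dca'

[0, 2, 1, 3, 2, 2, 2, 1, 0, 2, 3, 1, 3, 2, 1, 2, 1, 0, 1, 3, 2, 1, 0, 3]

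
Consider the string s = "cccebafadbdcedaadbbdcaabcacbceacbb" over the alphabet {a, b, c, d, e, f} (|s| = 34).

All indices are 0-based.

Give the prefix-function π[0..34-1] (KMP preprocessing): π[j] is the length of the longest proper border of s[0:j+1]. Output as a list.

[0, 1, 2, 0, 0, 0, 0, 0, 0, 0, 0, 1, 0, 0, 0, 0, 0, 0, 0, 0, 1, 0, 0, 0, 1, 0, 1, 0, 1, 0, 0, 1, 0, 0]

π[0] = 0
j=1 s[j]='c': π[1]=1 (border 'c')
j=2 s[j]='c': π[2]=2 (border 'cc')
j=3 s[j]='e': k: 2→1→0; π[3]=0 (border '')
j=4 s[j]='b': π[4]=0 (border '')
j=5 s[j]='a': π[5]=0 (border '')
j=6 s[j]='f': π[6]=0 (border '')
j=7 s[j]='a': π[7]=0 (border '')
j=8 s[j]='d': π[8]=0 (border '')
j=9 s[j]='b': π[9]=0 (border '')
j=10 s[j]='d': π[10]=0 (border '')
j=11 s[j]='c': π[11]=1 (border 'c')
j=12 s[j]='e': k: 1→0; π[12]=0 (border '')
j=13 s[j]='d': π[13]=0 (border '')
j=14 s[j]='a': π[14]=0 (border '')
j=15 s[j]='a': π[15]=0 (border '')
j=16 s[j]='d': π[16]=0 (border '')
j=17 s[j]='b': π[17]=0 (border '')
j=18 s[j]='b': π[18]=0 (border '')
j=19 s[j]='d': π[19]=0 (border '')
j=20 s[j]='c': π[20]=1 (border 'c')
j=21 s[j]='a': k: 1→0; π[21]=0 (border '')
j=22 s[j]='a': π[22]=0 (border '')
j=23 s[j]='b': π[23]=0 (border '')
j=24 s[j]='c': π[24]=1 (border 'c')
j=25 s[j]='a': k: 1→0; π[25]=0 (border '')
j=26 s[j]='c': π[26]=1 (border 'c')
j=27 s[j]='b': k: 1→0; π[27]=0 (border '')
j=28 s[j]='c': π[28]=1 (border 'c')
j=29 s[j]='e': k: 1→0; π[29]=0 (border '')
j=30 s[j]='a': π[30]=0 (border '')
j=31 s[j]='c': π[31]=1 (border 'c')
j=32 s[j]='b': k: 1→0; π[32]=0 (border '')
j=33 s[j]='b': π[33]=0 (border '')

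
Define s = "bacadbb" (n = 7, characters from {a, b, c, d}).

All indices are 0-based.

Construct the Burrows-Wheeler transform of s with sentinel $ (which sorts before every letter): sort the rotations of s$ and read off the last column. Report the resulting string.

bbcb$daa

rank  rotation  last
    0  $bacadbb  b
    1  acadbb$b  b
    2  adbb$bac  c
    3  b$bacadb  b
    4  bacadbb$  $
    5  bb$bacad  d
    6  cadbb$ba  a
    7  dbb$baca  a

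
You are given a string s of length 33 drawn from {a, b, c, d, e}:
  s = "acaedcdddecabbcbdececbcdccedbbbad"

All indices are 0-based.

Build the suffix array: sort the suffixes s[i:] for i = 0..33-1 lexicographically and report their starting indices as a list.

sorted suffixes:
  #0 SA[0]=11  'abbcbdececbcdccedbbbad'
  #1 SA[1]=0  'acaedcdddecabbcbdececbcdccedbbbad'
  #2 SA[2]=31  'ad'
  #3 SA[3]=2  'aedcdddecabbcbdececbcdccedbbbad'
  #4 SA[4]=30  'bad'
  #5 SA[5]=29  'bbad'
  #6 SA[6]=28  'bbbad'
  #7 SA[7]=12  'bbcbdececbcdccedbbbad'
  #8 SA[8]=13  'bcbdececbcdccedbbbad'
  #9 SA[9]=21  'bcdccedbbbad'
  #10 SA[10]=15  'bdececbcdccedbbbad'
  #11 SA[11]=10  'cabbcbdececbcdccedbbbad'
  #12 SA[12]=1  'caedcdddecabbcbdececbcdccedbbbad'
  #13 SA[13]=20  'cbcdccedbbbad'
  #14 SA[14]=14  'cbdececbcdccedbbbad'
  #15 SA[15]=24  'ccedbbbad'
  #16 SA[16]=22  'cdccedbbbad'
  #17 SA[17]=5  'cdddecabbcbdececbcdccedbbbad'
  #18 SA[18]=18  'cecbcdccedbbbad'
  #19 SA[19]=25  'cedbbbad'
  #20 SA[20]=32  'd'
  #21 SA[21]=27  'dbbbad'
  #22 SA[22]=23  'dccedbbbad'
  #23 SA[23]=4  'dcdddecabbcbdececbcdccedbbbad'
  #24 SA[24]=6  'dddecabbcbdececbcdccedbbbad'
  #25 SA[25]=7  'ddecabbcbdececbcdccedbbbad'
  #26 SA[26]=8  'decabbcbdececbcdccedbbbad'
  #27 SA[27]=16  'dececbcdccedbbbad'
  #28 SA[28]=9  'ecabbcbdececbcdccedbbbad'
  #29 SA[29]=19  'ecbcdccedbbbad'
  #30 SA[30]=17  'ececbcdccedbbbad'
  #31 SA[31]=26  'edbbbad'
  #32 SA[32]=3  'edcdddecabbcbdececbcdccedbbbad'

[11, 0, 31, 2, 30, 29, 28, 12, 13, 21, 15, 10, 1, 20, 14, 24, 22, 5, 18, 25, 32, 27, 23, 4, 6, 7, 8, 16, 9, 19, 17, 26, 3]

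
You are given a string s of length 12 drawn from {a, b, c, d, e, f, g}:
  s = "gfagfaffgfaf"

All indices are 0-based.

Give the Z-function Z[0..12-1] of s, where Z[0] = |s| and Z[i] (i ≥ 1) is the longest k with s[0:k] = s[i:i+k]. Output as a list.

Z[0]=12
i=1: fresh scan; Z[1]=0
i=2: fresh scan; Z[2]=0
i=3: fresh scan; Z[3]=3 extend→box=[3,6)
i=4: min(r-i=2, Z[1]=0)=0; Z[4]=0
i=5: min(r-i=1, Z[2]=0)=0; Z[5]=0
i=6: fresh scan; Z[6]=0
i=7: fresh scan; Z[7]=0
i=8: fresh scan; Z[8]=3 extend→box=[8,11)
i=9: min(r-i=2, Z[1]=0)=0; Z[9]=0
i=10: min(r-i=1, Z[2]=0)=0; Z[10]=0
i=11: fresh scan; Z[11]=0

[12, 0, 0, 3, 0, 0, 0, 0, 3, 0, 0, 0]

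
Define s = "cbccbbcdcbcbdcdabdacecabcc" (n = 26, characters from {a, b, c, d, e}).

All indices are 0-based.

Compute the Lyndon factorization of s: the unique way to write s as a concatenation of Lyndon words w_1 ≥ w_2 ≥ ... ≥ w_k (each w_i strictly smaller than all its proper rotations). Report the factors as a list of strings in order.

emit factor 1: 'c' (i=0, period=1)
emit factor 2: 'bcc' (i=1, period=3)
emit factor 3: 'bbcdcbcbdcd' (i=4, period=11)
emit factor 4: 'abdacec' (i=15, period=7)
emit factor 5: 'abcc' (i=22, period=4)

["c", "bcc", "bbcdcbcbdcd", "abdacec", "abcc"]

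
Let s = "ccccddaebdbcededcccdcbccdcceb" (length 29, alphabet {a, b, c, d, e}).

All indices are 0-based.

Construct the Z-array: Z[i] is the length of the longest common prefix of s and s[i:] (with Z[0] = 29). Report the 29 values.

[29, 3, 2, 1, 0, 0, 0, 0, 0, 0, 0, 1, 0, 0, 0, 0, 3, 2, 1, 0, 1, 0, 2, 1, 0, 2, 1, 0, 0]

Z[0]=29
i=1: outside box; Z[1]=3 grow→box=[1,4)
i=2: min(r-i=2, Z[1]=3)=2; Z[2]=2
i=3: min(r-i=1, Z[2]=2)=1; Z[3]=1
i=4: outside box; Z[4]=0
i=5: outside box; Z[5]=0
i=6: outside box; Z[6]=0
i=7: outside box; Z[7]=0
i=8: outside box; Z[8]=0
i=9: outside box; Z[9]=0
i=10: outside box; Z[10]=0
i=11: outside box; Z[11]=1 grow→box=[11,12)
i=12: outside box; Z[12]=0
i=13: outside box; Z[13]=0
i=14: outside box; Z[14]=0
i=15: outside box; Z[15]=0
i=16: outside box; Z[16]=3 grow→box=[16,19)
i=17: min(r-i=2, Z[1]=3)=2; Z[17]=2
i=18: min(r-i=1, Z[2]=2)=1; Z[18]=1
i=19: outside box; Z[19]=0
i=20: outside box; Z[20]=1 grow→box=[20,21)
i=21: outside box; Z[21]=0
i=22: outside box; Z[22]=2 grow→box=[22,24)
i=23: min(r-i=1, Z[1]=3)=1; Z[23]=1
i=24: outside box; Z[24]=0
i=25: outside box; Z[25]=2 grow→box=[25,27)
i=26: min(r-i=1, Z[1]=3)=1; Z[26]=1
i=27: outside box; Z[27]=0
i=28: outside box; Z[28]=0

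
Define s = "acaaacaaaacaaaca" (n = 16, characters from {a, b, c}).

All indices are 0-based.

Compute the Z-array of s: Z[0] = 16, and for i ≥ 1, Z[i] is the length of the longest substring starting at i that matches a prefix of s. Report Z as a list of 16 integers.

[16, 0, 1, 1, 5, 0, 1, 1, 1, 7, 0, 1, 1, 3, 0, 1]

Z[0]=16
i=1: fresh scan; Z[1]=0
i=2: fresh scan; Z[2]=1 extend→box=[2,3)
i=3: fresh scan; Z[3]=1 extend→box=[3,4)
i=4: fresh scan; Z[4]=5 extend→box=[4,9)
i=5: min(r-i=4, Z[1]=0)=0; Z[5]=0
i=6: min(r-i=3, Z[2]=1)=1; Z[6]=1
i=7: min(r-i=2, Z[3]=1)=1; Z[7]=1
i=8: min(r-i=1, Z[4]=5)=1; Z[8]=1
i=9: fresh scan; Z[9]=7 extend→box=[9,16)
i=10: min(r-i=6, Z[1]=0)=0; Z[10]=0
i=11: min(r-i=5, Z[2]=1)=1; Z[11]=1
i=12: min(r-i=4, Z[3]=1)=1; Z[12]=1
i=13: min(r-i=3, Z[4]=5)=3; Z[13]=3
i=14: min(r-i=2, Z[5]=0)=0; Z[14]=0
i=15: min(r-i=1, Z[6]=1)=1; Z[15]=1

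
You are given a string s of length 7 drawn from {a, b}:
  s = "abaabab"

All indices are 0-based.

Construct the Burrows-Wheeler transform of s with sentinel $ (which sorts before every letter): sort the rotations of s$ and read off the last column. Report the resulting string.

rank  rotation  last
    0  $abaabab  b
    1  aabab$ab  b
    2  ab$abaab  b
    3  abaabab$  $
    4  abab$aba  a
    5  b$abaaba  a
    6  baabab$a  a
    7  bab$abaa  a

bbb$aaaa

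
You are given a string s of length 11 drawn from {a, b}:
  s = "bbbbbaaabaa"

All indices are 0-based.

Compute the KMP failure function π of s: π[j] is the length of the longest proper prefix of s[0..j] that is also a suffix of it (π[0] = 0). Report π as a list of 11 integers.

[0, 1, 2, 3, 4, 0, 0, 0, 1, 0, 0]

π[0] = 0
j=1 s[j]='b': π[1]=1 (border 'b')
j=2 s[j]='b': π[2]=2 (border 'bb')
j=3 s[j]='b': π[3]=3 (border 'bbb')
j=4 s[j]='b': π[4]=4 (border 'bbbb')
j=5 s[j]='a': k: 4→3→2→1→0; π[5]=0 (border '')
j=6 s[j]='a': π[6]=0 (border '')
j=7 s[j]='a': π[7]=0 (border '')
j=8 s[j]='b': π[8]=1 (border 'b')
j=9 s[j]='a': k: 1→0; π[9]=0 (border '')
j=10 s[j]='a': π[10]=0 (border '')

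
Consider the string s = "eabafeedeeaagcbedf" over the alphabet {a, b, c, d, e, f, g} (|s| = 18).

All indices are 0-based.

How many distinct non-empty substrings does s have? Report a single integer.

rank→(start, suffix):
  0 → (10, 'aagcbedf')
  1 → (1, 'abafeedeeaagcbedf')
  2 → (3, 'afeedeeaagcbedf')
  3 → (11, 'agcbedf')
  4 → (2, 'bafeedeeaagcbedf')
  5 → (14, 'bedf')
  6 → (13, 'cbedf')
  7 → (7, 'deeaagcbedf')
  8 → (16, 'df')
  9 → (9, 'eaagcbedf')
  10 → (0, 'eabafeedeeaagcbedf')
  11 → (6, 'edeeaagcbedf')
  12 → (15, 'edf')
  13 → (8, 'eeaagcbedf')
  14 → (5, 'eedeeaagcbedf')
  15 → (17, 'f')
  16 → (4, 'feedeeaagcbedf')
  17 → (12, 'gcbedf')

SA = [10, 1, 3, 11, 2, 14, 13, 7, 16, 9, 0, 6, 15, 8, 5, 17, 4, 12]
[i] adj suffixes → lcp
  [1] 10/1 → 1 ('a')
  [2] 1/3 → 1 ('a')
  [3] 3/11 → 1 ('a')
  [4] 11/2 → 0 ('')
  [5] 2/14 → 1 ('b')
  [6] 14/13 → 0 ('')
  [7] 13/7 → 0 ('')
  [8] 7/16 → 1 ('d')
  [9] 16/9 → 0 ('')
  [10] 9/0 → 2 ('ea')
  [11] 0/6 → 1 ('e')
  [12] 6/15 → 2 ('ed')
  [13] 15/8 → 1 ('e')
  [14] 8/5 → 2 ('ee')
  [15] 5/17 → 0 ('')
  [16] 17/4 → 1 ('f')
  [17] 4/12 → 0 ('')

n(n+1)/2 = 18·19/2 = 171
Σ LCP = 0 + 1 + 1 + 1 + 0 + 1 + 0 + 0 + 1 + 0 + 2 + 1 + 2 + 1 + 2 + 0 + 1 + 0 = 14
distinct = 171 − 14 = 157

157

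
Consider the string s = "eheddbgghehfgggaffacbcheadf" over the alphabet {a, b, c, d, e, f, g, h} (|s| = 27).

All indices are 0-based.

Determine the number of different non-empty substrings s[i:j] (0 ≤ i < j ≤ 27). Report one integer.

rank | idx | suffix
   0 |  18 | acbcheadf
   1 |  24 | adf
   2 |  15 | affacbcheadf
   3 |  20 | bcheadf
   4 |   5 | bgghehfgggaffacbcheadf
   5 |  19 | cbcheadf
   6 |  21 | cheadf
   7 |   4 | dbgghehfgggaffacbcheadf
   8 |   3 | ddbgghehfgggaffacbcheadf
   9 |  25 | df
  10 |  23 | eadf
  11 |   2 | eddbgghehfgggaffacbcheadf
  12 |   0 | eheddbgghehfgggaffacbcheadf
  13 |   9 | ehfgggaffacbcheadf
  14 |  26 | f
  15 |  17 | facbcheadf
  16 |  16 | ffacbcheadf
  17 |  11 | fgggaffacbcheadf
  18 |  14 | gaffacbcheadf
  19 |  13 | ggaffacbcheadf
  20 |  12 | gggaffacbcheadf
  21 |   6 | gghehfgggaffacbcheadf
  22 |   7 | ghehfgggaffacbcheadf
  23 |  22 | headf
  24 |   1 | heddbgghehfgggaffacbcheadf
  25 |   8 | hehfgggaffacbcheadf
  26 |  10 | hfgggaffacbcheadf

SA = [18, 24, 15, 20, 5, 19, 21, 4, 3, 25, 23, 2, 0, 9, 26, 17, 16, 11, 14, 13, 12, 6, 7, 22, 1, 8, 10]
rank  pair      lcp
   1  s[18:],s[24:]  1  'a'
   2  s[24:],s[15:]  1  'a'
   3  s[15:],s[20:]  0  ''
   4  s[20:],s[5:]  1  'b'
   5  s[5:],s[19:]  0  ''
   6  s[19:],s[21:]  1  'c'
   7  s[21:],s[4:]  0  ''
   8  s[4:],s[3:]  1  'd'
   9  s[3:],s[25:]  1  'd'
  10  s[25:],s[23:]  0  ''
  11  s[23:],s[2:]  1  'e'
  12  s[2:],s[0:]  1  'e'
  13  s[0:],s[9:]  2  'eh'
  14  s[9:],s[26:]  0  ''
  15  s[26:],s[17:]  1  'f'
  16  s[17:],s[16:]  1  'f'
  17  s[16:],s[11:]  1  'f'
  18  s[11:],s[14:]  0  ''
  19  s[14:],s[13:]  1  'g'
  20  s[13:],s[12:]  2  'gg'
  21  s[12:],s[6:]  2  'gg'
  22  s[6:],s[7:]  1  'g'
  23  s[7:],s[22:]  0  ''
  24  s[22:],s[1:]  2  'he'
  25  s[1:],s[8:]  2  'he'
  26  s[8:],s[10:]  1  'h'

n(n+1)/2 = 27·28/2 = 378
Σ LCP = 0 + 1 + 1 + 0 + 1 + 0 + 1 + 0 + 1 + 1 + 0 + 1 + 1 + 2 + 0 + 1 + 1 + 1 + 0 + 1 + 2 + 2 + 1 + 0 + 2 + 2 + 1 = 24
distinct = 378 − 24 = 354

354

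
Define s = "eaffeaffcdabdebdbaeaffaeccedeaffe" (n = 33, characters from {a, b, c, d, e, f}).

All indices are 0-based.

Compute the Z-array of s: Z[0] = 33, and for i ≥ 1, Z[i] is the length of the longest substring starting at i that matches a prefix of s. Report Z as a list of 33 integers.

[33, 0, 0, 0, 4, 0, 0, 0, 0, 0, 0, 0, 0, 1, 0, 0, 0, 0, 4, 0, 0, 0, 0, 1, 0, 0, 1, 0, 5, 0, 0, 0, 1]

Z[0]=33
i=1: outside box; Z[1]=0
i=2: outside box; Z[2]=0
i=3: outside box; Z[3]=0
i=4: outside box; Z[4]=4 extend→box=[4,8)
i=5: min(r-i=3, Z[1]=0)=0; Z[5]=0
i=6: min(r-i=2, Z[2]=0)=0; Z[6]=0
i=7: min(r-i=1, Z[3]=0)=0; Z[7]=0
i=8: outside box; Z[8]=0
i=9: outside box; Z[9]=0
i=10: outside box; Z[10]=0
i=11: outside box; Z[11]=0
i=12: outside box; Z[12]=0
i=13: outside box; Z[13]=1 extend→box=[13,14)
i=14: outside box; Z[14]=0
i=15: outside box; Z[15]=0
i=16: outside box; Z[16]=0
i=17: outside box; Z[17]=0
i=18: outside box; Z[18]=4 extend→box=[18,22)
i=19: min(r-i=3, Z[1]=0)=0; Z[19]=0
i=20: min(r-i=2, Z[2]=0)=0; Z[20]=0
i=21: min(r-i=1, Z[3]=0)=0; Z[21]=0
i=22: outside box; Z[22]=0
i=23: outside box; Z[23]=1 extend→box=[23,24)
i=24: outside box; Z[24]=0
i=25: outside box; Z[25]=0
i=26: outside box; Z[26]=1 extend→box=[26,27)
i=27: outside box; Z[27]=0
i=28: outside box; Z[28]=5 extend→box=[28,33)
i=29: min(r-i=4, Z[1]=0)=0; Z[29]=0
i=30: min(r-i=3, Z[2]=0)=0; Z[30]=0
i=31: min(r-i=2, Z[3]=0)=0; Z[31]=0
i=32: min(r-i=1, Z[4]=4)=1; Z[32]=1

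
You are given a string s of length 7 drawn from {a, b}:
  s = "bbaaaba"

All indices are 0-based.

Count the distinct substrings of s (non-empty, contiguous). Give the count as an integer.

rank | idx | suffix
   0 |   6 | a
   1 |   2 | aaaba
   2 |   3 | aaba
   3 |   4 | aba
   4 |   5 | ba
   5 |   1 | baaaba
   6 |   0 | bbaaaba

SA = [6, 2, 3, 4, 5, 1, 0]
i: (SA[i-1],SA[i]) lcp shared
  1: (6,2) 1 'a'
  2: (2,3) 2 'aa'
  3: (3,4) 1 'a'
  4: (4,5) 0 ''
  5: (5,1) 2 'ba'
  6: (1,0) 1 'b'

n(n+1)/2 = 7·8/2 = 28
Σ LCP = 0 + 1 + 2 + 1 + 0 + 2 + 1 = 7
distinct = 28 − 7 = 21

21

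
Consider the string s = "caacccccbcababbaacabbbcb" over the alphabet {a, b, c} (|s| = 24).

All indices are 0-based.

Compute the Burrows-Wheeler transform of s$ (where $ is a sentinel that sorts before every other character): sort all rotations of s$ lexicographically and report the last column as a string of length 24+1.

rank  rotation                   last
    0  $caacccccbcababbaacabbbcb  b
    1  aacabbbcb$caacccccbcababb  b
    2  aacccccbcababbaacabbbcb$c  c
    3  ababbaacabbbcb$caacccccbc  c
    4  abbaacabbbcb$caacccccbcab  b
    5  abbbcb$caacccccbcababbaac  c
    6  acabbbcb$caacccccbcababba  a
    7  acccccbcababbaacabbbcb$ca  a
    8  b$caacccccbcababbaacabbbc  c
    9  baacabbbcb$caacccccbcabab  b
   10  babbaacabbbcb$caacccccbca  a
   11  bbaacabbbcb$caacccccbcaba  a
   12  bbbcb$caacccccbcababbaaca  a
   13  bbcb$caacccccbcababbaacab  b
   14  bcababbaacabbbcb$caaccccc  c
   15  bcb$caacccccbcababbaacabb  b
   16  caacccccbcababbaacabbbcb$  $
   17  cababbaacabbbcb$caacccccb  b
   18  cabbbcb$caacccccbcababbaa  a
   19  cb$caacccccbcababbaacabbb  b
   20  cbcababbaacabbbcb$caacccc  c
   21  ccbcababbaacabbbcb$caaccc  c
   22  cccbcababbaacabbbcb$caacc  c
   23  ccccbcababbaacabbbcb$caac  c
   24  cccccbcababbaacabbbcb$caa  a

bbccbcaacbaaabcb$babcccca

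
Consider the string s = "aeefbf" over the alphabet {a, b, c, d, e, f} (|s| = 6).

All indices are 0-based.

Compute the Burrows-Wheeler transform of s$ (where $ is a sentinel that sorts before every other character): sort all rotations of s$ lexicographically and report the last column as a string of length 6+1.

rank  rotation last
    0  $aeefbf  f
    1  aeefbf$  $
    2  bf$aeef  f
    3  eefbf$a  a
    4  efbf$ae  e
    5  f$aeefb  b
    6  fbf$aee  e

f$faebe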